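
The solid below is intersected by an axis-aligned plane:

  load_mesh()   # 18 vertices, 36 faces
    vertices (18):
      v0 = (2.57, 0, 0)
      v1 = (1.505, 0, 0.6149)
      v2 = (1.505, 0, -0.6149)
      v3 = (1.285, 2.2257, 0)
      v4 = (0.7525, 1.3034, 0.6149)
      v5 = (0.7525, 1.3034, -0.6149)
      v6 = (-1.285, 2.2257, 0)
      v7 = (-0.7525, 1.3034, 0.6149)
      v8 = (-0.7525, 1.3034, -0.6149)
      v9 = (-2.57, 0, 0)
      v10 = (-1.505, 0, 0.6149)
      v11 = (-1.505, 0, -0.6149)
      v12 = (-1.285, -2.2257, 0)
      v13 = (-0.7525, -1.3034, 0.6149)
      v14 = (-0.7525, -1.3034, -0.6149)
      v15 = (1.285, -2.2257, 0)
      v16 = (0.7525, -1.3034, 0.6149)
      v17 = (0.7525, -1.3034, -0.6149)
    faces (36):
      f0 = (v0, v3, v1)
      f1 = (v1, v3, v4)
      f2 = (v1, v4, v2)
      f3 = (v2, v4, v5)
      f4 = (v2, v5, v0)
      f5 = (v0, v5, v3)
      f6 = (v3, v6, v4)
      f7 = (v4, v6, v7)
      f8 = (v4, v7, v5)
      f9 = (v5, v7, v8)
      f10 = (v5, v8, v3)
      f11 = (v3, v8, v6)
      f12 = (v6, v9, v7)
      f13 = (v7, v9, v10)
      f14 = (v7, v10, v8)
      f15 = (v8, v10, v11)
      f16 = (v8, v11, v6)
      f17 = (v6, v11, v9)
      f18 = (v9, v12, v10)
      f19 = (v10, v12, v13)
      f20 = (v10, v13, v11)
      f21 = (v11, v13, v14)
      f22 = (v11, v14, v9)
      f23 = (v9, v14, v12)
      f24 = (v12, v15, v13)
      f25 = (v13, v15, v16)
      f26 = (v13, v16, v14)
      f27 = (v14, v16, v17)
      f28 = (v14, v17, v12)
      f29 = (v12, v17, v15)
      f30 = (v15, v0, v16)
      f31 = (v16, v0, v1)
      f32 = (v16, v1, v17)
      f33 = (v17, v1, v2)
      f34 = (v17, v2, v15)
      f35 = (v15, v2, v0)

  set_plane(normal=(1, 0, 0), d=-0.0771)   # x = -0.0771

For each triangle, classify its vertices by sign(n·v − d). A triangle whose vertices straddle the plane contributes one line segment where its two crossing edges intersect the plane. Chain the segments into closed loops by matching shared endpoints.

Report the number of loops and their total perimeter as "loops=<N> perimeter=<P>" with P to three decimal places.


Straddling triangles (12 of 36):
  (v3,v6,v4) [+-+] → (-0.0771, 2.2257, 0)–(-0.0771, 1.67893, 0.364534)  len=0.6571
  (v4,v6,v7) [+--] → (-0.0771, 1.67893, 0.364534)–(-0.0771, 1.3034, 0.6149)  len=0.4513
  (v4,v7,v5) [+-+] → (-0.0771, 1.3034, 0.6149)–(-0.0771, 1.3034, 0.0630017)  len=0.5519
  (v5,v7,v8) [+--] → (-0.0771, 1.3034, 0.0630017)–(-0.0771, 1.3034, -0.6149)  len=0.6779
  (v5,v8,v3) [+-+] → (-0.0771, 1.3034, -0.6149)–(-0.0771, 1.60913, -0.41107)  len=0.3674
  (v3,v8,v6) [+--] → (-0.0771, 1.60913, -0.41107)–(-0.0771, 2.2257, 0)  len=0.7410
  (v12,v15,v13) [-+-] → (-0.0771, -2.2257, 0)–(-0.0771, -1.60913, 0.41107)  len=0.7410
  (v13,v15,v16) [-++] → (-0.0771, -1.60913, 0.41107)–(-0.0771, -1.3034, 0.6149)  len=0.3674
  (v13,v16,v14) [-+-] → (-0.0771, -1.3034, 0.6149)–(-0.0771, -1.3034, -0.0630017)  len=0.6779
  (v14,v16,v17) [-++] → (-0.0771, -1.3034, -0.0630017)–(-0.0771, -1.3034, -0.6149)  len=0.5519
  (v14,v17,v12) [-+-] → (-0.0771, -1.3034, -0.6149)–(-0.0771, -1.67893, -0.364534)  len=0.4513
  (v12,v17,v15) [-++] → (-0.0771, -1.67893, -0.364534)–(-0.0771, -2.2257, 0)  len=0.6571

Chained into 2 loop(s):
  loop 1: 6 segments, perimeter = 3.4468
  loop 2: 6 segments, perimeter = 3.4468
Total perimeter = 6.894

loops=2 perimeter=6.894


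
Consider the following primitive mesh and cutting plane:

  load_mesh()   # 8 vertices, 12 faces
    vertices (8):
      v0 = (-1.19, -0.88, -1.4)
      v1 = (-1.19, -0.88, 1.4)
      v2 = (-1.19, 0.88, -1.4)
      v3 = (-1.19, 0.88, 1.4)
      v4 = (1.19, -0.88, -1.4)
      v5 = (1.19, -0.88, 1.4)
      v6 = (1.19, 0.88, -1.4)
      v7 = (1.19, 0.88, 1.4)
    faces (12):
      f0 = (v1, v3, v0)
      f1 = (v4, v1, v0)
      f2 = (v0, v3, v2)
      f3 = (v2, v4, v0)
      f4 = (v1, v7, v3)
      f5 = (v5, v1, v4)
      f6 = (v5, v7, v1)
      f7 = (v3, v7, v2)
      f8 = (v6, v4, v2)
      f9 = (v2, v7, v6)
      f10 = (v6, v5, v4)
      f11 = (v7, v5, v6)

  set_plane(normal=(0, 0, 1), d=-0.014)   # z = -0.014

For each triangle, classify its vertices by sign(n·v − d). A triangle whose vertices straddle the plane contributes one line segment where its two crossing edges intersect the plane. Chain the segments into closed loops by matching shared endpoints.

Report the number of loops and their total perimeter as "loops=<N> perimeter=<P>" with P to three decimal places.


Straddling triangles (8 of 12):
  (v1,v3,v0) [++-] → (-1.19, -0.0088, -0.014)–(-1.19, -0.88, -0.014)  len=0.8712
  (v4,v1,v0) [-+-] → (0.0119, -0.88, -0.014)–(-1.19, -0.88, -0.014)  len=1.2019
  (v0,v3,v2) [-+-] → (-1.19, -0.0088, -0.014)–(-1.19, 0.88, -0.014)  len=0.8888
  (v5,v1,v4) [++-] → (0.0119, -0.88, -0.014)–(1.19, -0.88, -0.014)  len=1.1781
  (v3,v7,v2) [++-] → (-0.0119, 0.88, -0.014)–(-1.19, 0.88, -0.014)  len=1.1781
  (v2,v7,v6) [-+-] → (-0.0119, 0.88, -0.014)–(1.19, 0.88, -0.014)  len=1.2019
  (v6,v5,v4) [-+-] → (1.19, 0.0088, -0.014)–(1.19, -0.88, -0.014)  len=0.8888
  (v7,v5,v6) [++-] → (1.19, 0.0088, -0.014)–(1.19, 0.88, -0.014)  len=0.8712

Chained into 1 loop(s):
  loop 1: 8 segments, perimeter = 8.2800
Total perimeter = 8.280

loops=1 perimeter=8.280


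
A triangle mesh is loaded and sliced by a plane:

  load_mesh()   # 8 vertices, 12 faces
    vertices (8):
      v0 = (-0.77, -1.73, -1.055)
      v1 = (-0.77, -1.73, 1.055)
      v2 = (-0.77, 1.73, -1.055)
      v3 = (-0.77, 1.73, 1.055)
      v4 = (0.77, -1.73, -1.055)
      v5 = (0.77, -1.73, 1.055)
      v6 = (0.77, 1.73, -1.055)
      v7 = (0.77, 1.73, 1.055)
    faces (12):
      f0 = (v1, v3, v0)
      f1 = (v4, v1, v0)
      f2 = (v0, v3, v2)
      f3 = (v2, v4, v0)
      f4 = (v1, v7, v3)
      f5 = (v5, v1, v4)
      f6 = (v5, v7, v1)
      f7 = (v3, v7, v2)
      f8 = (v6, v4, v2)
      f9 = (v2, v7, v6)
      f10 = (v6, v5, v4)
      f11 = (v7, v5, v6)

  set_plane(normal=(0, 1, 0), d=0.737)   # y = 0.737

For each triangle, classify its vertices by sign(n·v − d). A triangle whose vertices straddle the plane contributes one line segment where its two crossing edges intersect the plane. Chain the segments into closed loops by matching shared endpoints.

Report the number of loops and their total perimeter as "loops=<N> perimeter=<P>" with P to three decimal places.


loops=1 perimeter=7.300

Straddling triangles (8 of 12):
  (v1,v3,v0) [-+-] → (-0.77, 0.737, 1.055)–(-0.77, 0.737, 0.449442)  len=0.6056
  (v0,v3,v2) [-++] → (-0.77, 0.737, 0.449442)–(-0.77, 0.737, -1.055)  len=1.5044
  (v2,v4,v0) [+--] → (-0.328029, 0.737, -1.055)–(-0.77, 0.737, -1.055)  len=0.4420
  (v1,v7,v3) [-++] → (0.328029, 0.737, 1.055)–(-0.77, 0.737, 1.055)  len=1.0980
  (v5,v7,v1) [-+-] → (0.77, 0.737, 1.055)–(0.328029, 0.737, 1.055)  len=0.4420
  (v6,v4,v2) [+-+] → (0.77, 0.737, -1.055)–(-0.328029, 0.737, -1.055)  len=1.0980
  (v6,v5,v4) [+--] → (0.77, 0.737, -0.449442)–(0.77, 0.737, -1.055)  len=0.6056
  (v7,v5,v6) [+-+] → (0.77, 0.737, 1.055)–(0.77, 0.737, -0.449442)  len=1.5044

Chained into 1 loop(s):
  loop 1: 8 segments, perimeter = 7.3000
Total perimeter = 7.300


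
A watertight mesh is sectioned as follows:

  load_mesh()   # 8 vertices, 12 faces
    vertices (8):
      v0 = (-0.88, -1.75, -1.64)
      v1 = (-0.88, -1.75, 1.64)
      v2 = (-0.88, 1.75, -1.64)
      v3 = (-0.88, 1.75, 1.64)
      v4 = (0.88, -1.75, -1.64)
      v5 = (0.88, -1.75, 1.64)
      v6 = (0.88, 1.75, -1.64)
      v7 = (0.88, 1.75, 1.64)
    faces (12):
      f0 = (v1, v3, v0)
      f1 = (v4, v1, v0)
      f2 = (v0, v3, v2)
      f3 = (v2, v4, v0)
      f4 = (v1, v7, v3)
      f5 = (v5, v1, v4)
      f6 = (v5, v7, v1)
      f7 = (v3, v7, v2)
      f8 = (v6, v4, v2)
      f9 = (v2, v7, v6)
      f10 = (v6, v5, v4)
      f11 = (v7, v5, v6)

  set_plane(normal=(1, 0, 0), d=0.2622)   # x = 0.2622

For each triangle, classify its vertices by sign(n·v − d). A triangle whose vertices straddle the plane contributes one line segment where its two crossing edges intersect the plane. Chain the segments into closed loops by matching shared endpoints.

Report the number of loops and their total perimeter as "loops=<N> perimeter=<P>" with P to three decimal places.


loops=1 perimeter=13.560

Straddling triangles (8 of 12):
  (v4,v1,v0) [+--] → (0.2622, -1.75, -0.488645)–(0.2622, -1.75, -1.64)  len=1.1514
  (v2,v4,v0) [-+-] → (0.2622, -0.52142, -1.64)–(0.2622, -1.75, -1.64)  len=1.2286
  (v1,v7,v3) [-+-] → (0.2622, 0.52142, 1.64)–(0.2622, 1.75, 1.64)  len=1.2286
  (v5,v1,v4) [+-+] → (0.2622, -1.75, 1.64)–(0.2622, -1.75, -0.488645)  len=2.1286
  (v5,v7,v1) [++-] → (0.2622, 0.52142, 1.64)–(0.2622, -1.75, 1.64)  len=2.2714
  (v3,v7,v2) [-+-] → (0.2622, 1.75, 1.64)–(0.2622, 1.75, 0.488645)  len=1.1514
  (v6,v4,v2) [++-] → (0.2622, -0.52142, -1.64)–(0.2622, 1.75, -1.64)  len=2.2714
  (v2,v7,v6) [-++] → (0.2622, 1.75, 0.488645)–(0.2622, 1.75, -1.64)  len=2.1286

Chained into 1 loop(s):
  loop 1: 8 segments, perimeter = 13.5600
Total perimeter = 13.560


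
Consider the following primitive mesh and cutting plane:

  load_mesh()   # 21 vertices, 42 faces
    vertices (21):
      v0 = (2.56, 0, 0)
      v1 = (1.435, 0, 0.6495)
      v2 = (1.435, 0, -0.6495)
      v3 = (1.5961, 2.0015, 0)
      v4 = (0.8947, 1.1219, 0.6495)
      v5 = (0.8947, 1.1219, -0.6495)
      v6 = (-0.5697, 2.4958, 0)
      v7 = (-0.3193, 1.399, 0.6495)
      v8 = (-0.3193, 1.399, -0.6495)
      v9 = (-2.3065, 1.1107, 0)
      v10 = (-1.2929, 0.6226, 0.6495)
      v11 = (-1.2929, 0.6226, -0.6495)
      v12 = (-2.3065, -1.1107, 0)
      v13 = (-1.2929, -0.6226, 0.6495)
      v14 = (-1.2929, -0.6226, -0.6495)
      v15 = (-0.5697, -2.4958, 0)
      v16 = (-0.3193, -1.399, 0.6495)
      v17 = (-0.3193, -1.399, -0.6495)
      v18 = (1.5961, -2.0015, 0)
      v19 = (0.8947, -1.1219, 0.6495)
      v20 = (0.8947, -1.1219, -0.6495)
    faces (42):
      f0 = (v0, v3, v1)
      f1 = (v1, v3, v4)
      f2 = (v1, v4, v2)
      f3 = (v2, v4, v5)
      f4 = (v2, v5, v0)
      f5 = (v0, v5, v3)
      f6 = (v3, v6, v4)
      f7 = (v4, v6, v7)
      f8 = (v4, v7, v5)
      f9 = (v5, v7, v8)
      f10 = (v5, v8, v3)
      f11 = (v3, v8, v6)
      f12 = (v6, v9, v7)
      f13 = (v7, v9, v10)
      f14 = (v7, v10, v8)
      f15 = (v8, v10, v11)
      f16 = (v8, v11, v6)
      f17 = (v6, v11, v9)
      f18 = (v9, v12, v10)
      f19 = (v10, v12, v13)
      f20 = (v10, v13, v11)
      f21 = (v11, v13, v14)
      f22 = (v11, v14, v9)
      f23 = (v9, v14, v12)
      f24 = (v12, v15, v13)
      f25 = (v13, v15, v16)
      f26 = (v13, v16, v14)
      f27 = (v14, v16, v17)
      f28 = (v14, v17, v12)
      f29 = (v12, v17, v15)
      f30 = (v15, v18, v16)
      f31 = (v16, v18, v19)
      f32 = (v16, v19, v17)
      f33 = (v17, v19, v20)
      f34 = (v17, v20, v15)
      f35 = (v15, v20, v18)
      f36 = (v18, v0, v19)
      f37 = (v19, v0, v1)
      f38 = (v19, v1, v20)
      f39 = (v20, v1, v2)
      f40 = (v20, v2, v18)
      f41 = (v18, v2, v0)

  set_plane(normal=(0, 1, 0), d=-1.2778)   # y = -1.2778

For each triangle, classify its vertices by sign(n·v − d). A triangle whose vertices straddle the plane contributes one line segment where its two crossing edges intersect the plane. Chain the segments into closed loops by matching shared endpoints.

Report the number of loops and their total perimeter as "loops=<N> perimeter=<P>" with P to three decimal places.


loops=2 perimeter=9.868

Straddling triangles (14 of 42):
  (v12,v15,v13) [+-+] → (-2.09697, -1.2778, 0)–(-1.03994, -1.2778, 0.422321)  len=1.1383
  (v13,v15,v16) [+--] → (-1.03994, -1.2778, 0.422321)–(-0.471284, -1.2778, 0.6495)  len=0.6124
  (v13,v16,v14) [+-+] → (-0.471284, -1.2778, 0.6495)–(-0.471284, -1.2778, 0.446719)  len=0.2028
  (v14,v16,v17) [+--] → (-0.471284, -1.2778, 0.446719)–(-0.471284, -1.2778, -0.6495)  len=1.0962
  (v14,v17,v12) [+-+] → (-0.471284, -1.2778, -0.6495)–(-1.15471, -1.2778, -0.376453)  len=0.7360
  (v12,v17,v15) [+--] → (-1.15471, -1.2778, -0.376453)–(-2.09697, -1.2778, 0)  len=1.0147
  (v16,v18,v19) [--+] → (1.01902, -1.2778, 0.534383)–(0.211688, -1.2778, 0.6495)  len=0.8155
  (v16,v19,v17) [-+-] → (0.211688, -1.2778, 0.6495)–(0.211688, -1.2778, -0.081334)  len=0.7308
  (v17,v19,v20) [-++] → (0.211688, -1.2778, -0.081334)–(0.211688, -1.2778, -0.6495)  len=0.5682
  (v17,v20,v15) [-+-] → (0.211688, -1.2778, -0.6495)–(0.728531, -1.2778, -0.5758)  len=0.5221
  (v15,v20,v18) [-+-] → (0.728531, -1.2778, -0.5758)–(1.01902, -1.2778, -0.534383)  len=0.2934
  (v18,v0,v19) [-++] → (1.94463, -1.2778, 0)–(1.01902, -1.2778, 0.534383)  len=1.0688
  (v20,v2,v18) [++-] → (1.53785, -1.2778, -0.234845)–(1.01902, -1.2778, -0.534383)  len=0.5991
  (v18,v2,v0) [-++] → (1.53785, -1.2778, -0.234845)–(1.94463, -1.2778, 0)  len=0.4697

Chained into 2 loop(s):
  loop 1: 6 segments, perimeter = 4.8003
  loop 2: 8 segments, perimeter = 5.0676
Total perimeter = 9.868


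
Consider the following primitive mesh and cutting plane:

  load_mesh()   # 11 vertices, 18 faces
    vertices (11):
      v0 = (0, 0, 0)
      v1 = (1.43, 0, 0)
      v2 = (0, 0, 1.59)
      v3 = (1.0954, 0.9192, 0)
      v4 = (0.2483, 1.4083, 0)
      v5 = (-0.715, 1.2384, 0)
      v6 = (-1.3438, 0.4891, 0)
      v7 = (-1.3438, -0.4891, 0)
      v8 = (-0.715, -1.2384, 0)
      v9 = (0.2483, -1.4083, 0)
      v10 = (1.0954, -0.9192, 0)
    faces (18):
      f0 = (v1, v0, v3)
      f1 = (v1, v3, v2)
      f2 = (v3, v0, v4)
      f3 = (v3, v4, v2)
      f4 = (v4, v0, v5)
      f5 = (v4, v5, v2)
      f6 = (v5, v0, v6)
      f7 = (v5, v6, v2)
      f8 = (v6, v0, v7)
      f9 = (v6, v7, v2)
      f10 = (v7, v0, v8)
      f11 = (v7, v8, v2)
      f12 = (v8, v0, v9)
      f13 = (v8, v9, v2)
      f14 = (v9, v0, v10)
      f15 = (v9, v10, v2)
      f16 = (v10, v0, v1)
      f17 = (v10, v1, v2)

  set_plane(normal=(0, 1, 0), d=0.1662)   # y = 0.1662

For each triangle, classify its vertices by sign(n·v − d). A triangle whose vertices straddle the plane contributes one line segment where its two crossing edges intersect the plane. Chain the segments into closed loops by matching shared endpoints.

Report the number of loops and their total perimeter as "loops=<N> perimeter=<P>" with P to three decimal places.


Straddling triangles (10 of 18):
  (v1,v0,v3) [--+] → (0.198059, 0.1662, 0)–(1.3695, 0.1662, 0)  len=1.1714
  (v1,v3,v2) [-+-] → (1.3695, 0.1662, 0)–(0.198059, 0.1662, 1.30251)  len=1.7518
  (v3,v0,v4) [+-+] → (0.198059, 0.1662, 0)–(0.029303, 0.1662, 0)  len=0.1688
  (v3,v4,v2) [++-] → (0.029303, 0.1662, 1.40236)–(0.198059, 0.1662, 1.30251)  len=0.1961
  (v4,v0,v5) [+-+] → (0.029303, 0.1662, 0)–(-0.0959569, 0.1662, 0)  len=0.1253
  (v4,v5,v2) [++-] → (-0.0959569, 0.1662, 1.37661)–(0.029303, 0.1662, 1.40236)  len=0.1279
  (v5,v0,v6) [+-+] → (-0.0959569, 0.1662, 0)–(-0.456634, 0.1662, 0)  len=0.3607
  (v5,v6,v2) [++-] → (-0.456634, 0.1662, 1.04971)–(-0.0959569, 0.1662, 1.37661)  len=0.4868
  (v6,v0,v7) [+--] → (-0.456634, 0.1662, 0)–(-1.3438, 0.1662, 0)  len=0.8872
  (v6,v7,v2) [+--] → (-1.3438, 0.1662, 0)–(-0.456634, 0.1662, 1.04971)  len=1.3744

Chained into 1 loop(s):
  loop 1: 10 segments, perimeter = 6.6502
Total perimeter = 6.650

loops=1 perimeter=6.650


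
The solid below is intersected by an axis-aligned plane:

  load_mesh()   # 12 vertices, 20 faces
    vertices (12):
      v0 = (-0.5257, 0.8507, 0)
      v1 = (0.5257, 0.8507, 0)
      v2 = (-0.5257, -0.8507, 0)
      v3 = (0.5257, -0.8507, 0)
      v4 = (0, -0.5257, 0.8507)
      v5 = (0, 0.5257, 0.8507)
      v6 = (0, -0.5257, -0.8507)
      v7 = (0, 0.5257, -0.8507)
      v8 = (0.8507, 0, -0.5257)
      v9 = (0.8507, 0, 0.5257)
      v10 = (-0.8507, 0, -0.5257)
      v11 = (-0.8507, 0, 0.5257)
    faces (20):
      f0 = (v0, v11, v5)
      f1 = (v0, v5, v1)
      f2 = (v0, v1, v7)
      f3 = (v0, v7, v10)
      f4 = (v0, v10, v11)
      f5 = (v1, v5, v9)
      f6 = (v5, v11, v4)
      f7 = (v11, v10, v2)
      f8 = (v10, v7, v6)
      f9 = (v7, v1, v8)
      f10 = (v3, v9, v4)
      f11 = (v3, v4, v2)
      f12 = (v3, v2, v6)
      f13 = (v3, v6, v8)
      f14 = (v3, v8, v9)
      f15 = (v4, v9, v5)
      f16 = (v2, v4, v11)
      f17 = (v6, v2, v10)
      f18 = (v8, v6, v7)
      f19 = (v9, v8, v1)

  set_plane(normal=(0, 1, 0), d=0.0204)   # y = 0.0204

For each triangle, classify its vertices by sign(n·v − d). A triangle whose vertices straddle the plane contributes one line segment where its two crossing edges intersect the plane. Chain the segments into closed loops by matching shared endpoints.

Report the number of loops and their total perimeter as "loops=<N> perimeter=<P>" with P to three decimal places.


loops=1 perimeter=5.696

Straddling triangles (10 of 20):
  (v0,v11,v5) [+-+] → (-0.842906, 0.0204, 0.513094)–(-0.817688, 0.0204, 0.538312)  len=0.0357
  (v0,v7,v10) [++-] → (-0.817688, 0.0204, -0.538312)–(-0.842906, 0.0204, -0.513094)  len=0.0357
  (v0,v10,v11) [+--] → (-0.842906, 0.0204, -0.513094)–(-0.842906, 0.0204, 0.513094)  len=1.0262
  (v1,v5,v9) [++-] → (0.817688, 0.0204, 0.538312)–(0.842906, 0.0204, 0.513094)  len=0.0357
  (v5,v11,v4) [+--] → (-0.817688, 0.0204, 0.538312)–(0, 0.0204, 0.8507)  len=0.8753
  (v10,v7,v6) [-+-] → (-0.817688, 0.0204, -0.538312)–(0, 0.0204, -0.8507)  len=0.8753
  (v7,v1,v8) [++-] → (0.842906, 0.0204, -0.513094)–(0.817688, 0.0204, -0.538312)  len=0.0357
  (v4,v9,v5) [--+] → (0.817688, 0.0204, 0.538312)–(0, 0.0204, 0.8507)  len=0.8753
  (v8,v6,v7) [--+] → (0, 0.0204, -0.8507)–(0.817688, 0.0204, -0.538312)  len=0.8753
  (v9,v8,v1) [--+] → (0.842906, 0.0204, -0.513094)–(0.842906, 0.0204, 0.513094)  len=1.0262

Chained into 1 loop(s):
  loop 1: 10 segments, perimeter = 5.6963
Total perimeter = 5.696


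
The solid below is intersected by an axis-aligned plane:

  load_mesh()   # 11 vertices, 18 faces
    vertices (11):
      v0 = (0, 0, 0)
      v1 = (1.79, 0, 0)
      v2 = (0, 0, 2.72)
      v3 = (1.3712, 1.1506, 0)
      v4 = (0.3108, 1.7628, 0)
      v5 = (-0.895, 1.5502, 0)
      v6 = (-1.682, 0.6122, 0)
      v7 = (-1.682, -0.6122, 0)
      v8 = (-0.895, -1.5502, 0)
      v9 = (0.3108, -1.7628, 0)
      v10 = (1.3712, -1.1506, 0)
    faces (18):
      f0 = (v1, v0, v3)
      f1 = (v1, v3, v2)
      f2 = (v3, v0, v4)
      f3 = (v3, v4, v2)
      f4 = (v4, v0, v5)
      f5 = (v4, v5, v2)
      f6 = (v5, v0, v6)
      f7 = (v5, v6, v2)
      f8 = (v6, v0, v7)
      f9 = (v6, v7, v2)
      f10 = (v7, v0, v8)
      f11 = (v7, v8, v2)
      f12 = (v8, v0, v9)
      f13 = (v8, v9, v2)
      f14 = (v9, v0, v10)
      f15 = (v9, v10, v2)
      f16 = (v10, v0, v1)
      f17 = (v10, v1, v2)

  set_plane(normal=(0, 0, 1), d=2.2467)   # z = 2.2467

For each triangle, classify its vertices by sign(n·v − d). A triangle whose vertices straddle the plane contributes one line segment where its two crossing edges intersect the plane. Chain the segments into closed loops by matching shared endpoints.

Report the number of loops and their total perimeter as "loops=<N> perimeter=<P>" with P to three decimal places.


loops=1 perimeter=1.918

Straddling triangles (9 of 18):
  (v1,v3,v2) [--+] → (0.238599, 0.200213, 2.2467)–(0.311473, 0, 2.2467)  len=0.2131
  (v3,v4,v2) [--+] → (0.0540815, 0.30674, 2.2467)–(0.238599, 0.200213, 2.2467)  len=0.2131
  (v4,v5,v2) [--+] → (-0.155737, 0.269746, 2.2467)–(0.0540815, 0.30674, 2.2467)  len=0.2131
  (v5,v6,v2) [--+] → (-0.29268, 0.106527, 2.2467)–(-0.155737, 0.269746, 2.2467)  len=0.2131
  (v6,v7,v2) [--+] → (-0.29268, -0.106527, 2.2467)–(-0.29268, 0.106527, 2.2467)  len=0.2131
  (v7,v8,v2) [--+] → (-0.155737, -0.269746, 2.2467)–(-0.29268, -0.106527, 2.2467)  len=0.2131
  (v8,v9,v2) [--+] → (0.0540815, -0.30674, 2.2467)–(-0.155737, -0.269746, 2.2467)  len=0.2131
  (v9,v10,v2) [--+] → (0.238599, -0.200213, 2.2467)–(0.0540815, -0.30674, 2.2467)  len=0.2131
  (v10,v1,v2) [--+] → (0.311473, 0, 2.2467)–(0.238599, -0.200213, 2.2467)  len=0.2131

Chained into 1 loop(s):
  loop 1: 9 segments, perimeter = 1.9175
Total perimeter = 1.918


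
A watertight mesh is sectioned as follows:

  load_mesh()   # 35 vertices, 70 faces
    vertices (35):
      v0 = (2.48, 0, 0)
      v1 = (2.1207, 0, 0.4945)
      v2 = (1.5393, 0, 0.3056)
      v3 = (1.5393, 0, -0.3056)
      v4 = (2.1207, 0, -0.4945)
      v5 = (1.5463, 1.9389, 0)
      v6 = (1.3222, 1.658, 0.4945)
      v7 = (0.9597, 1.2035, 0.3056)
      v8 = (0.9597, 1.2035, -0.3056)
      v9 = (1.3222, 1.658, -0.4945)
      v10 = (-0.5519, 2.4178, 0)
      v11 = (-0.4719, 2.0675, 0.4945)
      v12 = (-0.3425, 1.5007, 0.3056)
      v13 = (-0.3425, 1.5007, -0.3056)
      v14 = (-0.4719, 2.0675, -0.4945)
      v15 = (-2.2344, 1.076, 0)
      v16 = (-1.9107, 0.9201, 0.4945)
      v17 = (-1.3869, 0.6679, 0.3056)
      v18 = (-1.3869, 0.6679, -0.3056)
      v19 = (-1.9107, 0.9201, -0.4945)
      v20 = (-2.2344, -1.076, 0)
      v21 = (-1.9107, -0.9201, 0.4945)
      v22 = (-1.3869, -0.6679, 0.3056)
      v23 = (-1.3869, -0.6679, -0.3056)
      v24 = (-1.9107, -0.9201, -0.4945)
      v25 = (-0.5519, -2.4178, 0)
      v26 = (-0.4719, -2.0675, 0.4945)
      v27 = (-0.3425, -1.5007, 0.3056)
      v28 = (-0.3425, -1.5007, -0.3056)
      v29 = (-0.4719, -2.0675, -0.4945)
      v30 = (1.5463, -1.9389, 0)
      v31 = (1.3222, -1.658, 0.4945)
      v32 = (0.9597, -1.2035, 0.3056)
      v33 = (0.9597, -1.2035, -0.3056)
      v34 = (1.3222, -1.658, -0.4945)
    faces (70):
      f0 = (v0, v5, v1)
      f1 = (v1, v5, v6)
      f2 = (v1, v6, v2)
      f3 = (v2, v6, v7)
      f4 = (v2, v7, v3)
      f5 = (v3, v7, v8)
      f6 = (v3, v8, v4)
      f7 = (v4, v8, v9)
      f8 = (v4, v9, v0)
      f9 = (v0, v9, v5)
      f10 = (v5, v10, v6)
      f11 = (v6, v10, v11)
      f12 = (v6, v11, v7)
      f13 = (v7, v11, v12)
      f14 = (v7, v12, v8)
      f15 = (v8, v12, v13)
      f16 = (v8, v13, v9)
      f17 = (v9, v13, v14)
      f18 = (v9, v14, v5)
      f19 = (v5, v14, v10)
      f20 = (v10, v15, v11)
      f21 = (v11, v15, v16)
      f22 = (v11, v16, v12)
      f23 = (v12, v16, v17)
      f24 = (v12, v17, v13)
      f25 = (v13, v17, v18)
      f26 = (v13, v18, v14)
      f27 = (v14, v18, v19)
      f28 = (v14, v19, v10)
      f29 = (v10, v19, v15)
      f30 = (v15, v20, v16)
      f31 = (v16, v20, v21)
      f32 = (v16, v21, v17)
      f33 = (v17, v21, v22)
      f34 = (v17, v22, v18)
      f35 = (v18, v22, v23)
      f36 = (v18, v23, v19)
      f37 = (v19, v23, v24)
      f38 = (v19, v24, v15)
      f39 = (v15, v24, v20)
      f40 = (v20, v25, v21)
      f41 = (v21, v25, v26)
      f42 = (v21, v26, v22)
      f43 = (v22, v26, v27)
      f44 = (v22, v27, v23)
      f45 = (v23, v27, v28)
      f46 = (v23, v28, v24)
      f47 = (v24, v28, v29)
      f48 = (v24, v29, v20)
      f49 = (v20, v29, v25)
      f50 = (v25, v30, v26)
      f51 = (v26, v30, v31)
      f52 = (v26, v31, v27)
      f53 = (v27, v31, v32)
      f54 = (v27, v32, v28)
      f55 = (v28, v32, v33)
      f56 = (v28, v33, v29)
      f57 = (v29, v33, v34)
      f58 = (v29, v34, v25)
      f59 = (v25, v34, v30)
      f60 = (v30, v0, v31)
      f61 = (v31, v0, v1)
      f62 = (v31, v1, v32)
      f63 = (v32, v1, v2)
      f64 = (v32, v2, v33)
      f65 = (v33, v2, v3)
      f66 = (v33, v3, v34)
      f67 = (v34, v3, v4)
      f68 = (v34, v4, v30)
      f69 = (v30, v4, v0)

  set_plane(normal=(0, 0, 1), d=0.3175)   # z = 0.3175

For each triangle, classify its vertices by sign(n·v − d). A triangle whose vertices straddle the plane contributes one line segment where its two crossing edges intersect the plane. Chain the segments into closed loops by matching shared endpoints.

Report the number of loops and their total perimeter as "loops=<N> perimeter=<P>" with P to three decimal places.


Straddling triangles (28 of 70):
  (v0,v5,v1) [--+] → (1.9151, 0.694005, 0.3175)–(2.24931, 0, 0.3175)  len=0.7703
  (v1,v5,v6) [+-+] → (1.9151, 0.694005, 0.3175)–(1.40241, 1.75854, 0.3175)  len=1.1816
  (v1,v6,v2) [++-] → (1.52562, 0.104448, 0.3175)–(1.57593, 0, 0.3175)  len=0.1159
  (v2,v6,v7) [-+-] → (1.52562, 0.104448, 0.3175)–(0.982536, 1.23213, 0.3175)  len=1.2516
  (v5,v10,v6) [--+] → (0.65139, 1.92996, 0.3175)–(1.40241, 1.75854, 0.3175)  len=0.7703
  (v6,v10,v11) [+-+] → (0.65139, 1.92996, 0.3175)–(-0.500535, 2.19289, 0.3175)  len=1.1815
  (v6,v11,v7) [++-] → (0.869515, 1.25793, 0.3175)–(0.982536, 1.23213, 0.3175)  len=0.1159
  (v7,v11,v12) [-+-] → (0.869515, 1.25793, 0.3175)–(-0.350652, 1.53641, 0.3175)  len=1.2515
  (v10,v15,v11) [--+] → (-1.10276, 1.71261, 0.3175)–(-0.500535, 2.19289, 0.3175)  len=0.7703
  (v11,v15,v16) [+-+] → (-1.10276, 1.71261, 0.3175)–(-2.02656, 0.975902, 0.3175)  len=1.1816
  (v11,v16,v12) [++-] → (-0.441291, 1.46412, 0.3175)–(-0.350652, 1.53641, 0.3175)  len=0.1159
  (v12,v16,v17) [-+-] → (-0.441291, 1.46412, 0.3175)–(-1.4199, 0.683788, 0.3175)  len=1.2516
  (v15,v20,v16) [--+] → (-2.02656, 0.205621, 0.3175)–(-2.02656, 0.975902, 0.3175)  len=0.7703
  (v16,v20,v21) [+-+] → (-2.02656, 0.205621, 0.3175)–(-2.02656, -0.975902, 0.3175)  len=1.1815
  (v16,v21,v17) [++-] → (-1.4199, 0.567862, 0.3175)–(-1.4199, 0.683788, 0.3175)  len=0.1159
  (v17,v21,v22) [-+-] → (-1.4199, 0.567862, 0.3175)–(-1.4199, -0.683788, 0.3175)  len=1.2516
  (v20,v25,v21) [--+] → (-1.42433, -1.45618, 0.3175)–(-2.02656, -0.975902, 0.3175)  len=0.7703
  (v21,v25,v26) [+-+] → (-1.42433, -1.45618, 0.3175)–(-0.500535, -2.19289, 0.3175)  len=1.1816
  (v21,v26,v22) [++-] → (-1.32926, -0.75607, 0.3175)–(-1.4199, -0.683788, 0.3175)  len=0.1159
  (v22,v26,v27) [-+-] → (-1.32926, -0.75607, 0.3175)–(-0.350652, -1.53641, 0.3175)  len=1.2516
  (v25,v30,v26) [--+] → (0.250489, -2.02147, 0.3175)–(-0.500535, -2.19289, 0.3175)  len=0.7703
  (v26,v30,v31) [+-+] → (0.250489, -2.02147, 0.3175)–(1.40241, -1.75854, 0.3175)  len=1.1815
  (v26,v31,v27) [++-] → (-0.23763, -1.51061, 0.3175)–(-0.350652, -1.53641, 0.3175)  len=0.1159
  (v27,v31,v32) [-+-] → (-0.23763, -1.51061, 0.3175)–(0.982536, -1.23213, 0.3175)  len=1.2515
  (v30,v0,v31) [--+] → (1.73662, -1.06454, 0.3175)–(1.40241, -1.75854, 0.3175)  len=0.7703
  (v31,v0,v1) [+-+] → (1.73662, -1.06454, 0.3175)–(2.24931, 0, 0.3175)  len=1.1816
  (v31,v1,v32) [++-] → (1.03284, -1.12768, 0.3175)–(0.982536, -1.23213, 0.3175)  len=0.1159
  (v32,v1,v2) [-+-] → (1.03284, -1.12768, 0.3175)–(1.57593, 0, 0.3175)  len=1.2516

Chained into 2 loop(s):
  loop 1: 14 segments, perimeter = 13.6630
  loop 2: 14 segments, perimeter = 9.5728
Total perimeter = 23.236

loops=2 perimeter=23.236


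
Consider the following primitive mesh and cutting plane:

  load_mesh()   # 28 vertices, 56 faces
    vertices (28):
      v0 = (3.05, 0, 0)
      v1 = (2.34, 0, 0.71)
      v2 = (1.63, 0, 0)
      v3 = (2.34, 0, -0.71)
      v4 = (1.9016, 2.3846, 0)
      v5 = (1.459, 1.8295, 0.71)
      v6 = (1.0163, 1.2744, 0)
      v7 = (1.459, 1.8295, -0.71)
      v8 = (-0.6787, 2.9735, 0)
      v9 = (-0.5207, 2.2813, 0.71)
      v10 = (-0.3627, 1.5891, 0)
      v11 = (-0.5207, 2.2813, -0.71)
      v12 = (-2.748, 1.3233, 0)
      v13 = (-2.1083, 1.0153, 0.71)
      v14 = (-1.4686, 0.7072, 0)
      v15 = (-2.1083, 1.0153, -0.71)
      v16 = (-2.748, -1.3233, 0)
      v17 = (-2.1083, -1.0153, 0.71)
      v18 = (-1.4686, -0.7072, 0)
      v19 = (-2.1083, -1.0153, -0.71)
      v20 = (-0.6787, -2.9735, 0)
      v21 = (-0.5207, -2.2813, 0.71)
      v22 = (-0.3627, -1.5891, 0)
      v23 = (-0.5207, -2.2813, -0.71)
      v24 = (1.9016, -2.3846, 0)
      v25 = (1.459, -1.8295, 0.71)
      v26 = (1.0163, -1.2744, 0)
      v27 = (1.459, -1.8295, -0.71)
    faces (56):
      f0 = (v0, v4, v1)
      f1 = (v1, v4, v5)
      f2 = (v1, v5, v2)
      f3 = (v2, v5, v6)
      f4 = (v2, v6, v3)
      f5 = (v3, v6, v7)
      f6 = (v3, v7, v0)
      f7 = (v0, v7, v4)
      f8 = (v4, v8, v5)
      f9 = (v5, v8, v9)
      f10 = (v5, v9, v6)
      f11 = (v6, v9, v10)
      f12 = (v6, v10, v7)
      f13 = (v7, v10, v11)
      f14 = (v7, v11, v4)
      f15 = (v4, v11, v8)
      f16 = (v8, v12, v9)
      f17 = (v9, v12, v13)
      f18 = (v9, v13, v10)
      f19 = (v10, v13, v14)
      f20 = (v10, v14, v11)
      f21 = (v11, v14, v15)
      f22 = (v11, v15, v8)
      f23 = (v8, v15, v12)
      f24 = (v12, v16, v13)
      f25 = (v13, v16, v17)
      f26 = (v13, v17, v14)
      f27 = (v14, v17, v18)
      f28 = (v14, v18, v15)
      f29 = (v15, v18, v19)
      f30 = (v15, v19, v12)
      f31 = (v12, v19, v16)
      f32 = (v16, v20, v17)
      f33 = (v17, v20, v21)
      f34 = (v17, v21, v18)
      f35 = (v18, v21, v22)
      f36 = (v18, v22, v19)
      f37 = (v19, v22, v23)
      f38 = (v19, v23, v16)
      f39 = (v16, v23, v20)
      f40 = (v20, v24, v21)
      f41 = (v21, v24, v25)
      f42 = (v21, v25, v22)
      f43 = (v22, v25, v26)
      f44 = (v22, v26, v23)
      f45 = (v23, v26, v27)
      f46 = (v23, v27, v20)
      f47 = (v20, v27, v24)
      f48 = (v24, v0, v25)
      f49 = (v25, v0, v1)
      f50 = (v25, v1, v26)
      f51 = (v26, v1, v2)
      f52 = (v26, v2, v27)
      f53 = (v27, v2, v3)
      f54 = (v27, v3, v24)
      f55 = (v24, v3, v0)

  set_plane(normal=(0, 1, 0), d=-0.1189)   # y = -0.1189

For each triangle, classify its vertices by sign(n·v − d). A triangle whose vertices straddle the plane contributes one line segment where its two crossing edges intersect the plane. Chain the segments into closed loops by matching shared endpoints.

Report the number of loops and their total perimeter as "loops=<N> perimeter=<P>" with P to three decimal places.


Straddling triangles (16 of 56):
  (v12,v16,v13) [+-+] → (-2.748, -0.1189, 0)–(-2.41855, -0.1189, 0.365656)  len=0.4922
  (v13,v16,v17) [+--] → (-2.41855, -0.1189, 0.365656)–(-2.1083, -0.1189, 0.71)  len=0.4635
  (v13,v17,v14) [+-+] → (-2.1083, -0.1189, 0.71)–(-1.7754, -0.1189, 0.340511)  len=0.4973
  (v14,v17,v18) [+--] → (-1.7754, -0.1189, 0.340511)–(-1.4686, -0.1189, 0)  len=0.4583
  (v14,v18,v15) [+-+] → (-1.4686, -0.1189, 0)–(-1.68708, -0.1189, -0.242492)  len=0.3264
  (v15,v18,v19) [+--] → (-1.68708, -0.1189, -0.242492)–(-2.1083, -0.1189, -0.71)  len=0.6293
  (v15,v19,v12) [+-+] → (-2.1083, -0.1189, -0.71)–(-2.3535, -0.1189, -0.437853)  len=0.3663
  (v12,v19,v16) [+--] → (-2.3535, -0.1189, -0.437853)–(-2.748, -0.1189, 0)  len=0.5894
  (v24,v0,v25) [-+-] → (2.99274, -0.1189, 0)–(2.9466, -0.1189, 0.0461432)  len=0.0653
  (v25,v0,v1) [-++] → (2.9466, -0.1189, 0.0461432)–(2.28274, -0.1189, 0.71)  len=0.9388
  (v25,v1,v26) [-+-] → (2.28274, -0.1189, 0.71)–(2.2165, -0.1189, 0.643758)  len=0.0937
  (v26,v1,v2) [-++] → (2.2165, -0.1189, 0.643758)–(1.57274, -0.1189, 0)  len=0.9104
  (v26,v2,v27) [-+-] → (1.57274, -0.1189, 0)–(1.61889, -0.1189, -0.0461432)  len=0.0653
  (v27,v2,v3) [-++] → (1.61889, -0.1189, -0.0461432)–(2.28274, -0.1189, -0.71)  len=0.9388
  (v27,v3,v24) [-+-] → (2.28274, -0.1189, -0.71)–(2.31814, -0.1189, -0.674598)  len=0.0501
  (v24,v3,v0) [-++] → (2.31814, -0.1189, -0.674598)–(2.99274, -0.1189, 0)  len=0.9540

Chained into 2 loop(s):
  loop 1: 8 segments, perimeter = 3.8227
  loop 2: 8 segments, perimeter = 4.0164
Total perimeter = 7.839

loops=2 perimeter=7.839


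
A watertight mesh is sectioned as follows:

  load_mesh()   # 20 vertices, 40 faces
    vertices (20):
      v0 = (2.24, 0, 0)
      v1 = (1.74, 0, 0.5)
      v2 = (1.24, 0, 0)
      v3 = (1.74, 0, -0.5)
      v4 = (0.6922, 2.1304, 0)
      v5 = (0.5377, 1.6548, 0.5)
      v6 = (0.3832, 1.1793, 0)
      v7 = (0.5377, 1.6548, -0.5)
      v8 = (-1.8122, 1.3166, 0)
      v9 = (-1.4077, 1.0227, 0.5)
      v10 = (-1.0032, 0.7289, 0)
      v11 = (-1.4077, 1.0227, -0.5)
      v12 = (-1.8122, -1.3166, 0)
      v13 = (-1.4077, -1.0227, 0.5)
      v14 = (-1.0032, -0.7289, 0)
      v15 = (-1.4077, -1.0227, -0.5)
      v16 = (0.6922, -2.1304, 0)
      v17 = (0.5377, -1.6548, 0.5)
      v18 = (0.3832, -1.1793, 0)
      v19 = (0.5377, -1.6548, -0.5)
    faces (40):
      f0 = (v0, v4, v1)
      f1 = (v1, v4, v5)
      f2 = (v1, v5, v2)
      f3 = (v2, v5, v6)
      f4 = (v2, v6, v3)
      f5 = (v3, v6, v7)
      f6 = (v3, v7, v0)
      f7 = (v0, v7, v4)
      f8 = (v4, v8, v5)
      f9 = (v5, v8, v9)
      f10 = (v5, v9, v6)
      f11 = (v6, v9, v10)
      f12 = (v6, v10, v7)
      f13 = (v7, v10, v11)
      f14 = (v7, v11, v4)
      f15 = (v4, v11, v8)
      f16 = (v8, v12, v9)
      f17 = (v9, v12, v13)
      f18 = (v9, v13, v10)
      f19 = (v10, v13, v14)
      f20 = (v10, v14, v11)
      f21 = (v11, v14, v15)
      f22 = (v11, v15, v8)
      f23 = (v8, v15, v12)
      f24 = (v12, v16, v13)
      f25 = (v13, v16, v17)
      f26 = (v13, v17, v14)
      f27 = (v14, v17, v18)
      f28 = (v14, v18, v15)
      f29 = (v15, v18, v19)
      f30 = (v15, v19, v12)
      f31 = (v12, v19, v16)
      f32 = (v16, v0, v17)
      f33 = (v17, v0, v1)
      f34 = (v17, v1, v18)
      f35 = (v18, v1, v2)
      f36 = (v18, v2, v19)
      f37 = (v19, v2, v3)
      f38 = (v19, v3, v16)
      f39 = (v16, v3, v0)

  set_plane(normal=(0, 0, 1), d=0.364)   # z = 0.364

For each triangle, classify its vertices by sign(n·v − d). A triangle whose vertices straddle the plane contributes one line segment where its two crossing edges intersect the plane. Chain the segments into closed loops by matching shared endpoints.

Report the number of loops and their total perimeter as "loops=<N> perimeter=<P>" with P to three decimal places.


Straddling triangles (20 of 40):
  (v0,v4,v1) [--+] → (1.455, 0.579469, 0.364)–(1.876, 0, 0.364)  len=0.7163
  (v1,v4,v5) [+-+] → (1.455, 0.579469, 0.364)–(0.579724, 1.78416, 0.364)  len=1.4891
  (v1,v5,v2) [++-] → (0.728726, 1.20469, 0.364)–(1.604, 0, 0.364)  len=1.4891
  (v2,v5,v6) [-+-] → (0.728726, 1.20469, 0.364)–(0.495676, 1.52546, 0.364)  len=0.3965
  (v4,v8,v5) [--+] → (-0.101473, 1.56281, 0.364)–(0.579724, 1.78416, 0.364)  len=0.7163
  (v5,v8,v9) [+-+] → (-0.101473, 1.56281, 0.364)–(-1.51772, 1.10264, 0.364)  len=1.4891
  (v5,v9,v6) [++-] → (-0.920575, 1.0653, 0.364)–(0.495676, 1.52546, 0.364)  len=1.4891
  (v6,v9,v10) [-+-] → (-0.920575, 1.0653, 0.364)–(-1.29768, 0.942786, 0.364)  len=0.3965
  (v8,v12,v9) [--+] → (-1.51772, 0.38641, 0.364)–(-1.51772, 1.10264, 0.364)  len=0.7162
  (v9,v12,v13) [+-+] → (-1.51772, 0.38641, 0.364)–(-1.51772, -1.10264, 0.364)  len=1.4891
  (v9,v13,v10) [++-] → (-1.29768, -0.546265, 0.364)–(-1.29768, 0.942786, 0.364)  len=1.4891
  (v10,v13,v14) [-+-] → (-1.29768, -0.546265, 0.364)–(-1.29768, -0.942786, 0.364)  len=0.3965
  (v12,v16,v13) [--+] → (-0.836527, -1.32399, 0.364)–(-1.51772, -1.10264, 0.364)  len=0.7163
  (v13,v16,v17) [+-+] → (-0.836527, -1.32399, 0.364)–(0.579724, -1.78416, 0.364)  len=1.4891
  (v13,v17,v14) [++-] → (0.118575, -1.40296, 0.364)–(-1.29768, -0.942786, 0.364)  len=1.4891
  (v14,v17,v18) [-+-] → (0.118575, -1.40296, 0.364)–(0.495676, -1.52546, 0.364)  len=0.3965
  (v16,v0,v17) [--+] → (1.00073, -1.20469, 0.364)–(0.579724, -1.78416, 0.364)  len=0.7163
  (v17,v0,v1) [+-+] → (1.00073, -1.20469, 0.364)–(1.876, 0, 0.364)  len=1.4891
  (v17,v1,v18) [++-] → (1.37095, -0.32077, 0.364)–(0.495676, -1.52546, 0.364)  len=1.4891
  (v18,v1,v2) [-+-] → (1.37095, -0.32077, 0.364)–(1.604, 0, 0.364)  len=0.3965

Chained into 2 loop(s):
  loop 1: 10 segments, perimeter = 11.0268
  loop 2: 10 segments, perimeter = 9.4280
Total perimeter = 20.455

loops=2 perimeter=20.455


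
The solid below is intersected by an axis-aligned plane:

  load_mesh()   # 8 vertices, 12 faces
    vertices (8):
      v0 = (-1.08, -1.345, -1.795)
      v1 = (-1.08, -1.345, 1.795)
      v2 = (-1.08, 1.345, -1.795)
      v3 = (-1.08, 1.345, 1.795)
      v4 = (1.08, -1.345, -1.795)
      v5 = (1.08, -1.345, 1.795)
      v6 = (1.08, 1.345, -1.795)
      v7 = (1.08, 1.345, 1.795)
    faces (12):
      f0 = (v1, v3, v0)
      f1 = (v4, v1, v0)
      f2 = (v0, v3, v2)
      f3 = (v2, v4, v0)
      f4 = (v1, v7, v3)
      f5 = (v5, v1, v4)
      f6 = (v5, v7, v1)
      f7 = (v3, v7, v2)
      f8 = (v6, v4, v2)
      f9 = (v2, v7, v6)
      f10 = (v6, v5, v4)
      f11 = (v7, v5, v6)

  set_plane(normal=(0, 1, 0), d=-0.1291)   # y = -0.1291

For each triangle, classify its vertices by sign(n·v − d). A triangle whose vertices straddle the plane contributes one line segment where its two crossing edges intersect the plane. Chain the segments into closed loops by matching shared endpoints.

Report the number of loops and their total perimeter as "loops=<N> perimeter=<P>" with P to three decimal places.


Straddling triangles (8 of 12):
  (v1,v3,v0) [-+-] → (-1.08, -0.1291, 1.795)–(-1.08, -0.1291, -0.172293)  len=1.9673
  (v0,v3,v2) [-++] → (-1.08, -0.1291, -0.172293)–(-1.08, -0.1291, -1.795)  len=1.6227
  (v2,v4,v0) [+--] → (0.103664, -0.1291, -1.795)–(-1.08, -0.1291, -1.795)  len=1.1837
  (v1,v7,v3) [-++] → (-0.103664, -0.1291, 1.795)–(-1.08, -0.1291, 1.795)  len=0.9763
  (v5,v7,v1) [-+-] → (1.08, -0.1291, 1.795)–(-0.103664, -0.1291, 1.795)  len=1.1837
  (v6,v4,v2) [+-+] → (1.08, -0.1291, -1.795)–(0.103664, -0.1291, -1.795)  len=0.9763
  (v6,v5,v4) [+--] → (1.08, -0.1291, 0.172293)–(1.08, -0.1291, -1.795)  len=1.9673
  (v7,v5,v6) [+-+] → (1.08, -0.1291, 1.795)–(1.08, -0.1291, 0.172293)  len=1.6227

Chained into 1 loop(s):
  loop 1: 8 segments, perimeter = 11.5000
Total perimeter = 11.500

loops=1 perimeter=11.500


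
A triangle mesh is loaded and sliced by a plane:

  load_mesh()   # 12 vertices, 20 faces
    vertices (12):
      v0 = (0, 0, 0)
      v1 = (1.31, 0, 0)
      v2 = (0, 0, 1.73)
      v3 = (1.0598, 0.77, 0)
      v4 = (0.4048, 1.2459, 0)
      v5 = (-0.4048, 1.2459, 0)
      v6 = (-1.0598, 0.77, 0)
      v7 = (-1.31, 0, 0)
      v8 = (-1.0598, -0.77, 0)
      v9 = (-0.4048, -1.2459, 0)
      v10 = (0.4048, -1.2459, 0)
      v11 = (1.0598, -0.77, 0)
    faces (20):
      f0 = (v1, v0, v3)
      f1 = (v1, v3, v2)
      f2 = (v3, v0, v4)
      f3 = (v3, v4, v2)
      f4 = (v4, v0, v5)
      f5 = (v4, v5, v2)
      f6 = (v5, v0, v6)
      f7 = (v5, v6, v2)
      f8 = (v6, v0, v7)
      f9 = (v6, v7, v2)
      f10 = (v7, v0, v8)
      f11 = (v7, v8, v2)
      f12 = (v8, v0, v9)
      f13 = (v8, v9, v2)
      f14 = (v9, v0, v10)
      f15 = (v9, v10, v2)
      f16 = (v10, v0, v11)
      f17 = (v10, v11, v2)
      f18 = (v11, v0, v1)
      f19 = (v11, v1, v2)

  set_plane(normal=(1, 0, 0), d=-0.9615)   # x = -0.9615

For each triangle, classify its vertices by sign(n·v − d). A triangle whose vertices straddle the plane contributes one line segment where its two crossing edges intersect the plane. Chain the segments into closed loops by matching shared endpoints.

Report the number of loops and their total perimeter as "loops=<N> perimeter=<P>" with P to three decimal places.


Straddling triangles (8 of 20):
  (v5,v0,v6) [++-] → (-0.9615, 0.69858, 0)–(-0.9615, 0.841421, 0)  len=0.1428
  (v5,v6,v2) [+-+] → (-0.9615, 0.841421, 0)–(-0.9615, 0.69858, 0.160463)  len=0.2148
  (v6,v0,v7) [-+-] → (-0.9615, 0.69858, 0)–(-0.9615, 0, 0)  len=0.6986
  (v6,v7,v2) [--+] → (-0.9615, 0, 0.460233)–(-0.9615, 0.69858, 0.160463)  len=0.7602
  (v7,v0,v8) [-+-] → (-0.9615, 0, 0)–(-0.9615, -0.69858, 0)  len=0.6986
  (v7,v8,v2) [--+] → (-0.9615, -0.69858, 0.160463)–(-0.9615, 0, 0.460233)  len=0.7602
  (v8,v0,v9) [-++] → (-0.9615, -0.69858, 0)–(-0.9615, -0.841421, 0)  len=0.1428
  (v8,v9,v2) [-++] → (-0.9615, -0.841421, 0)–(-0.9615, -0.69858, 0.160463)  len=0.2148

Chained into 1 loop(s):
  loop 1: 8 segments, perimeter = 3.6329
Total perimeter = 3.633

loops=1 perimeter=3.633


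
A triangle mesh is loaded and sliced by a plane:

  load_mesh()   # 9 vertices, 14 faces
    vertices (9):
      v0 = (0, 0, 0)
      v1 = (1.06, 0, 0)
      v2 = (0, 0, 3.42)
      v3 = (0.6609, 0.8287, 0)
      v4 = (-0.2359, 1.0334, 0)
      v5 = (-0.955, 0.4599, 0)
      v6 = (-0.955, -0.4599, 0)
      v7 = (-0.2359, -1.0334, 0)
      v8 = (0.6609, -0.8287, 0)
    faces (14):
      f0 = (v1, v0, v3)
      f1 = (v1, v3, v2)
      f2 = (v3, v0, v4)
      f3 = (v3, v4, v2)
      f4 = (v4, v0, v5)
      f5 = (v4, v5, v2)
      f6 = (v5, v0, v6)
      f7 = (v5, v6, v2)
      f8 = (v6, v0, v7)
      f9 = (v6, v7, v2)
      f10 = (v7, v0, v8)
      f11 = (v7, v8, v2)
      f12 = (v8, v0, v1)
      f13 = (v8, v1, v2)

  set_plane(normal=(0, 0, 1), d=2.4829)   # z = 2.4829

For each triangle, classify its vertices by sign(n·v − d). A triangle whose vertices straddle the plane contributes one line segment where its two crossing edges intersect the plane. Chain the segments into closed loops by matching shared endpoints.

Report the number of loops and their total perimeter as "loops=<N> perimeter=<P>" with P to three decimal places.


loops=1 perimeter=1.764

Straddling triangles (7 of 14):
  (v1,v3,v2) [--+] → (0.18109, 0.227069, 2.4829)–(0.290446, 0, 2.4829)  len=0.2520
  (v3,v4,v2) [--+] → (-0.064638, 0.283158, 2.4829)–(0.18109, 0.227069, 2.4829)  len=0.2520
  (v4,v5,v2) [--+] → (-0.261676, 0.126015, 2.4829)–(-0.064638, 0.283158, 2.4829)  len=0.2520
  (v5,v6,v2) [--+] → (-0.261676, -0.126015, 2.4829)–(-0.261676, 0.126015, 2.4829)  len=0.2520
  (v6,v7,v2) [--+] → (-0.064638, -0.283158, 2.4829)–(-0.261676, -0.126015, 2.4829)  len=0.2520
  (v7,v8,v2) [--+] → (0.18109, -0.227069, 2.4829)–(-0.064638, -0.283158, 2.4829)  len=0.2520
  (v8,v1,v2) [--+] → (0.290446, 0, 2.4829)–(0.18109, -0.227069, 2.4829)  len=0.2520

Chained into 1 loop(s):
  loop 1: 7 segments, perimeter = 1.7642
Total perimeter = 1.764
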